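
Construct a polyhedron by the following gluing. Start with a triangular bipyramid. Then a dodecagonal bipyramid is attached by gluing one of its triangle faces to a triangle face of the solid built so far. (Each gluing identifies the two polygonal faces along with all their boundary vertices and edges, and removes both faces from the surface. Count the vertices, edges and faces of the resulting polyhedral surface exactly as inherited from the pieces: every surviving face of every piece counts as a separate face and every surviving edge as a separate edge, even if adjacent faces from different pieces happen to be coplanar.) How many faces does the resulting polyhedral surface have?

A triangular bipyramid: V=5, E=9, F=6.
Attach a dodecagonal bipyramid (V=14, E=36, F=24) along a 3-gon: merge 3 vertices and 3 edges, delete both glued faces → V=16, E=42, F=28.
Check: V − E + F = 16 − 42 + 28 = 2.

28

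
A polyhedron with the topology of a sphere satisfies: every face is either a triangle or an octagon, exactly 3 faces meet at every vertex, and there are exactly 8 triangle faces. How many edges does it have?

36

Let x be the number of octagons; then F = 8 + x.
Edge–face incidences: 2E = 3·8 + 8·x = 24 + 8x.
Every vertex has degree 3, so 3V = 2E.
Euler: V − E + F = 2 ⇒ (2E)/3 − E + (8 + x) = 2.
Multiply by 6: 2·(2E) − 3·(2E) + 6·(8 + x) = 12, i.e. 48 + 6x − (24 + 8x) = 12.
Collecting terms: −2x + 24 = 12, so −2x = −12, so x = 6.
Then 2E = 24 + 8·6 = 72, so E = 36, V = 2E/3 = 24, F = 8 + 6 = 14.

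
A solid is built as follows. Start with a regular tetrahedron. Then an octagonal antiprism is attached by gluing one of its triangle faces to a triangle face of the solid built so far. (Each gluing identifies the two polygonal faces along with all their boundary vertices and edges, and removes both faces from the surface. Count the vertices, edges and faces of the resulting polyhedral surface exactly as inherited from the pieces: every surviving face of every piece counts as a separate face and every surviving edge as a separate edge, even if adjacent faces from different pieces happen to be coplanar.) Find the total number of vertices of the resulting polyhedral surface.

17

A regular tetrahedron: V=4, E=6, F=4.
Attach an octagonal antiprism (V=16, E=32, F=18) along a 3-gon: merge 3 vertices and 3 edges, delete both glued faces → V=17, E=35, F=20.
Check: V − E + F = 17 − 35 + 20 = 2.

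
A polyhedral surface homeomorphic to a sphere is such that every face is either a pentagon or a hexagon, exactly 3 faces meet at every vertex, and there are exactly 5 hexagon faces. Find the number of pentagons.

Let x be the number of pentagons; then F = 5 + x.
Edge–face incidences: 2E = 6·5 + 5·x = 30 + 5x.
Every vertex has degree 3, so 3V = 2E.
Euler: V − E + F = 2 ⇒ (2E)/3 − E + (5 + x) = 2.
Multiply by 6: 2·(2E) − 3·(2E) + 6·(5 + x) = 12, i.e. 30 + 6x − (30 + 5x) = 12.
Collecting terms: x = 12.
Then 2E = 30 + 5·12 = 90, so E = 45, V = 2E/3 = 30, F = 5 + 12 = 17.

12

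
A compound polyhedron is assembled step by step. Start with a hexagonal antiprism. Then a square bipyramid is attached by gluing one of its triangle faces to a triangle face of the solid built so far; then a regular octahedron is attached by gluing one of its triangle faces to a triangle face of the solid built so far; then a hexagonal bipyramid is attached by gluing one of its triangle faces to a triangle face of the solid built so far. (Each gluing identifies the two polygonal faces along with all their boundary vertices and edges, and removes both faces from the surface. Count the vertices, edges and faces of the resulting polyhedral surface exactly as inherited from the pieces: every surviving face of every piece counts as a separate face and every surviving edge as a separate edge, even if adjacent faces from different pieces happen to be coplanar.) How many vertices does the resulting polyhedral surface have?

A hexagonal antiprism: V=12, E=24, F=14.
Attach a square bipyramid (V=6, E=12, F=8) along a 3-gon: merge 3 vertices and 3 edges, delete both glued faces → V=15, E=33, F=20.
Attach a regular octahedron (V=6, E=12, F=8) along a 3-gon: merge 3 vertices and 3 edges, delete both glued faces → V=18, E=42, F=26.
Attach a hexagonal bipyramid (V=8, E=18, F=12) along a 3-gon: merge 3 vertices and 3 edges, delete both glued faces → V=23, E=57, F=36.
Check: V − E + F = 23 − 57 + 36 = 2.

23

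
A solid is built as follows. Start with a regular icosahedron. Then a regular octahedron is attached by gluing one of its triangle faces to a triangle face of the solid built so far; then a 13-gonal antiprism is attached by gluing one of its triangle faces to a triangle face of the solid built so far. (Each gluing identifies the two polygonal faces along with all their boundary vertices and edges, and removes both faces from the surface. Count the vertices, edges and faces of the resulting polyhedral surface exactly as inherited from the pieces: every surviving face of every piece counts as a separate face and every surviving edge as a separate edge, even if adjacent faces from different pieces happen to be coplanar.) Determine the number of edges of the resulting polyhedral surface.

A regular icosahedron: V=12, E=30, F=20.
Attach a regular octahedron (V=6, E=12, F=8) along a 3-gon: merge 3 vertices and 3 edges, delete both glued faces → V=15, E=39, F=26.
Attach a 13-gonal antiprism (V=26, E=52, F=28) along a 3-gon: merge 3 vertices and 3 edges, delete both glued faces → V=38, E=88, F=52.
Check: V − E + F = 38 − 88 + 52 = 2.

88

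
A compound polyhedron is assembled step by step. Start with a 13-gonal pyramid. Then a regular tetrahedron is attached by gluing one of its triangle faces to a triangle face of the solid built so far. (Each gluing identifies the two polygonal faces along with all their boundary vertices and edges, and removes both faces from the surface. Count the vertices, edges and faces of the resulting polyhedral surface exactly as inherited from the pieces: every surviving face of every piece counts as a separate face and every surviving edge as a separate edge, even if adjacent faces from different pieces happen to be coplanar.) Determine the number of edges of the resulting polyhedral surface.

A 13-gonal pyramid: V=14, E=26, F=14.
Attach a regular tetrahedron (V=4, E=6, F=4) along a 3-gon: merge 3 vertices and 3 edges, delete both glued faces → V=15, E=29, F=16.
Check: V − E + F = 15 − 29 + 16 = 2.

29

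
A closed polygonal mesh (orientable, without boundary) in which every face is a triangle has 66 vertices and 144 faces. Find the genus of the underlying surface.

Every face is a triangle, so 2E = 3·144 = 432, giving E = 216.
χ = V − E + F = 66 − 216 + 144 = -6.
For a closed orientable surface χ = 2 − 2g, so g = (2 − (-6))/2 = 4.

4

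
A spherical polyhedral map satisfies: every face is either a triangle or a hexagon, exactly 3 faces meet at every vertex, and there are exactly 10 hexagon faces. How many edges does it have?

36

Let x be the number of triangles; then F = 10 + x.
Edge–face incidences: 2E = 6·10 + 3·x = 60 + 3x.
Every vertex has degree 3, so 3V = 2E.
Euler: V − E + F = 2 ⇒ (2E)/3 − E + (10 + x) = 2.
Multiply by 6: 2·(2E) − 3·(2E) + 6·(10 + x) = 12, i.e. 60 + 6x − (60 + 3x) = 12.
Collecting terms: 3x = 12, so x = 4.
Then 2E = 60 + 3·4 = 72, so E = 36, V = 2E/3 = 24, F = 10 + 4 = 14.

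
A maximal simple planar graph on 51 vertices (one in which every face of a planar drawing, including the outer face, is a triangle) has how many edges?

147

In a plane triangulation 3F = 2E and V − E + F = 2, so E = 3V − 6 = 3·51 − 6 = 147.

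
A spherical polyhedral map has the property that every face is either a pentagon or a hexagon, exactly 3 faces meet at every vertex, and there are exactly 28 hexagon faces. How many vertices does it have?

76

Let x be the number of pentagons; then F = 28 + x.
Edge–face incidences: 2E = 6·28 + 5·x = 168 + 5x.
Every vertex has degree 3, so 3V = 2E.
Euler: V − E + F = 2 ⇒ (2E)/3 − E + (28 + x) = 2.
Multiply by 6: 2·(2E) − 3·(2E) + 6·(28 + x) = 12, i.e. 168 + 6x − (168 + 5x) = 12.
Collecting terms: x = 12.
Then 2E = 168 + 5·12 = 228, so E = 114, V = 2E/3 = 76, F = 28 + 12 = 40.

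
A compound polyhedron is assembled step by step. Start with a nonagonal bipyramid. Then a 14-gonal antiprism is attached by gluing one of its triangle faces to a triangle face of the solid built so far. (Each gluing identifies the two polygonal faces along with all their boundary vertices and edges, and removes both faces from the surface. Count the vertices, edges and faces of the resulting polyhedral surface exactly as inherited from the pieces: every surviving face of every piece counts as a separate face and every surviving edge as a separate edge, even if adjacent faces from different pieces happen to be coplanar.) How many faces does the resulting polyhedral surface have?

46

A nonagonal bipyramid: V=11, E=27, F=18.
Attach a 14-gonal antiprism (V=28, E=56, F=30) along a 3-gon: merge 3 vertices and 3 edges, delete both glued faces → V=36, E=80, F=46.
Check: V − E + F = 36 − 80 + 46 = 2.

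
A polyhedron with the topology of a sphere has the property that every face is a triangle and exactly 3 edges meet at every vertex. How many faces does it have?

Each face has 3 edges and each edge borders two faces, so 2E = 3F.
Each vertex has degree 3, so 3V = 2E and hence V = 3F/3.
Euler: V − E + F = 2 ⇒ (3F/3) − (3F/2) + F = 2.
Multiply by 6: (6 − 9 + 6)F = 12, i.e. 3F = 12.
So F = 4, E = 3·4/2 = 6, V = 3·4/3 = 4.

4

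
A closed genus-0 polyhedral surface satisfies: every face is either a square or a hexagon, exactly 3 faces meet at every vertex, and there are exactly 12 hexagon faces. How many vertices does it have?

32

Let x be the number of squares; then F = 12 + x.
Edge–face incidences: 2E = 6·12 + 4·x = 72 + 4x.
Every vertex has degree 3, so 3V = 2E.
Euler: V − E + F = 2 ⇒ (2E)/3 − E + (12 + x) = 2.
Multiply by 6: 2·(2E) − 3·(2E) + 6·(12 + x) = 12, i.e. 72 + 6x − (72 + 4x) = 12.
Collecting terms: 2x = 12, so x = 6.
Then 2E = 72 + 4·6 = 96, so E = 48, V = 2E/3 = 32, F = 12 + 6 = 18.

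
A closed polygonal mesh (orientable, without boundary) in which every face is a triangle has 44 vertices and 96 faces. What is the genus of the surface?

3

Every face is a triangle, so 2E = 3·96 = 288, giving E = 144.
χ = V − E + F = 44 − 144 + 96 = -4.
For a closed orientable surface χ = 2 − 2g, so g = (2 − (-4))/2 = 3.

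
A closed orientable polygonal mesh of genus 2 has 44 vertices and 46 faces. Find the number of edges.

92

For a closed orientable surface of genus 2, χ = 2 − 2·2 = -2.
E = V + F − (-2) = 44 + 46 − (-2) = 92.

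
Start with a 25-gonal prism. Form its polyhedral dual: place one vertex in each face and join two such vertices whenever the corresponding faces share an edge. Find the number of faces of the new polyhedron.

50

The base solid has V = 50, E = 75, F = 27.
The dual swaps V and F and preserves E: V′ = F = 27, E′ = E = 75, F′ = V = 50.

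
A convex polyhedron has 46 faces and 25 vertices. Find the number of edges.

Here V − E + F = 2.
E = V + F − (2) = 25 + 46 − (2) = 69.

69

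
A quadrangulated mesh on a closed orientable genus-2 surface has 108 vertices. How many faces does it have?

110

χ = 2 − 2·2 = -2, and every face is a square so 4F = 2E.
V − E + F = -2 with E = 4F/2 gives 108 − (4/2 − 1)·F = -2, so F = 110 and E = 220.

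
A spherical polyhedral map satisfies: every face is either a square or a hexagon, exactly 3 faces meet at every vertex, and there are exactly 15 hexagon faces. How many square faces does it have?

Let x be the number of squares; then F = 15 + x.
Edge–face incidences: 2E = 6·15 + 4·x = 90 + 4x.
Every vertex has degree 3, so 3V = 2E.
Euler: V − E + F = 2 ⇒ (2E)/3 − E + (15 + x) = 2.
Multiply by 6: 2·(2E) − 3·(2E) + 6·(15 + x) = 12, i.e. 90 + 6x − (90 + 4x) = 12.
Collecting terms: 2x = 12, so x = 6.
Then 2E = 90 + 4·6 = 114, so E = 57, V = 2E/3 = 38, F = 15 + 6 = 21.

6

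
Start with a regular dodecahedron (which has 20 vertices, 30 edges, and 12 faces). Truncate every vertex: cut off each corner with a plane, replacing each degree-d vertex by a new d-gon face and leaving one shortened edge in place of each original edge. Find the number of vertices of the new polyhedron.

Truncation replaces each original edge-end by a new vertex, so V′ = 2E = 60.
Each original edge survives, and each old vertex of degree d contributes d new edges; summing degrees gives Σd = 2E, so E′ = E + 2E = 3E = 90.
Each original face survives and each original vertex becomes one new face: F′ = F + V = 32.

60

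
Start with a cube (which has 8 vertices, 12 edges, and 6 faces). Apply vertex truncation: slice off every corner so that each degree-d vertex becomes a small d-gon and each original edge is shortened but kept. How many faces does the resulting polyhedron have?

14

Truncation replaces each original edge-end by a new vertex, so V′ = 2E = 24.
Each original edge survives, and each old vertex of degree d contributes d new edges; summing degrees gives Σd = 2E, so E′ = E + 2E = 3E = 36.
Each original face survives and each original vertex becomes one new face: F′ = F + V = 14.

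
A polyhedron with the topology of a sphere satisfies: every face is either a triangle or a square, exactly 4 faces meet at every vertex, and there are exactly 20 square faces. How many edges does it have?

52

Let x be the number of triangles; then F = 20 + x.
Edge–face incidences: 2E = 4·20 + 3·x = 80 + 3x.
Every vertex has degree 4, so 4V = 2E.
Euler: V − E + F = 2 ⇒ (2E)/4 − E + (20 + x) = 2.
Multiply by 8: 2·(2E) − 4·(2E) + 8·(20 + x) = 16, i.e. 160 + 8x − 2·(80 + 3x) = 16.
Collecting terms: 2x = 16, so x = 8.
Then 2E = 80 + 3·8 = 104, so E = 52, V = 2E/4 = 26, F = 20 + 8 = 28.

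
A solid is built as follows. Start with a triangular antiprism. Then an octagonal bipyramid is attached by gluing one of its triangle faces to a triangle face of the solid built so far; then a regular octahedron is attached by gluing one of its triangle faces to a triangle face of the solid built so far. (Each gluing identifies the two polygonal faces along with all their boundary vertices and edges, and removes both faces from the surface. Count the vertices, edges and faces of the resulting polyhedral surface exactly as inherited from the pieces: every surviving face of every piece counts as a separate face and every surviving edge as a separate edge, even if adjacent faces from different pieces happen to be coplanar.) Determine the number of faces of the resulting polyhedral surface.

A triangular antiprism: V=6, E=12, F=8.
Attach an octagonal bipyramid (V=10, E=24, F=16) along a 3-gon: merge 3 vertices and 3 edges, delete both glued faces → V=13, E=33, F=22.
Attach a regular octahedron (V=6, E=12, F=8) along a 3-gon: merge 3 vertices and 3 edges, delete both glued faces → V=16, E=42, F=28.
Check: V − E + F = 16 − 42 + 28 = 2.

28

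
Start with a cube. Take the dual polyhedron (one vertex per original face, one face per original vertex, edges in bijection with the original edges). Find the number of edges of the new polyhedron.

The base solid has V = 8, E = 12, F = 6.
The dual swaps V and F and preserves E: V′ = F = 6, E′ = E = 12, F′ = V = 8.

12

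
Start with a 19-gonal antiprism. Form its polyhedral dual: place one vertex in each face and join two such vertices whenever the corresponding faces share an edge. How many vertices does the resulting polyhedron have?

40

The base solid has V = 38, E = 76, F = 40.
The dual swaps V and F and preserves E: V′ = F = 40, E′ = E = 76, F′ = V = 38.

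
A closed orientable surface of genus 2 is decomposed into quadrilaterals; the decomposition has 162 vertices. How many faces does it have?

χ = 2 − 2·2 = -2, and every face is a square so 4F = 2E.
V − E + F = -2 with E = 4F/2 gives 162 − (4/2 − 1)·F = -2, so F = 164 and E = 328.

164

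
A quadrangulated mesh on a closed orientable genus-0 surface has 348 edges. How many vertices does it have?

176

χ = 2 − 2·0 = 2, and every face is a square so 4F = 2E.
F = 2E/4 = 174. Then V = 2 + E − F = 2 + 348 − 174 = 176.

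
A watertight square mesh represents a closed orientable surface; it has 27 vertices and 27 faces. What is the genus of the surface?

1

Every face is a square, so 2E = 4·27 = 108, giving E = 54.
χ = V − E + F = 27 − 54 + 27 = 0.
For a closed orientable surface χ = 2 − 2g, so g = (2 − (0))/2 = 1.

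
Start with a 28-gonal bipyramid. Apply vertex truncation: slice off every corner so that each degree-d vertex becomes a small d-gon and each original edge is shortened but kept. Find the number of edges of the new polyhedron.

252

The base solid has V = 30, E = 84, F = 56.
Truncation replaces each original edge-end by a new vertex, so V′ = 2E = 168.
Each original edge survives, and each old vertex of degree d contributes d new edges; summing degrees gives Σd = 2E, so E′ = E + 2E = 3E = 252.
Each original face survives and each original vertex becomes one new face: F′ = F + V = 86.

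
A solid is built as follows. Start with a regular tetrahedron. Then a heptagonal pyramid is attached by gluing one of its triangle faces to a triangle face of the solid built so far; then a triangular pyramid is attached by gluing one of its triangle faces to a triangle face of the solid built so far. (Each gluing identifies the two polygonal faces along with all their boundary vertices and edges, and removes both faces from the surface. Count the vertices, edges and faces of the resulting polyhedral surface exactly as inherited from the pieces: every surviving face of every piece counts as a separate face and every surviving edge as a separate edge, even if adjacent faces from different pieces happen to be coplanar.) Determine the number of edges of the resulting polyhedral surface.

20

A regular tetrahedron: V=4, E=6, F=4.
Attach a heptagonal pyramid (V=8, E=14, F=8) along a 3-gon: merge 3 vertices and 3 edges, delete both glued faces → V=9, E=17, F=10.
Attach a triangular pyramid (V=4, E=6, F=4) along a 3-gon: merge 3 vertices and 3 edges, delete both glued faces → V=10, E=20, F=12.
Check: V − E + F = 10 − 20 + 12 = 2.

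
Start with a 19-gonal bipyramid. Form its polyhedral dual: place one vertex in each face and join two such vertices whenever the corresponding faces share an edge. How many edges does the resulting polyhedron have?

The base solid has V = 21, E = 57, F = 38.
The dual swaps V and F and preserves E: V′ = F = 38, E′ = E = 57, F′ = V = 21.

57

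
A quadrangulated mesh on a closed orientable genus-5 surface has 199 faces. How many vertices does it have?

χ = 2 − 2·5 = -8, and every face is a square so 4F = 2E.
E = 4·199/2 = 398. Then V = -8 + E − F = -8 + 398 − 199 = 191.

191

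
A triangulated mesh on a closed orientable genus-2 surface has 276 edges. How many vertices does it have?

χ = 2 − 2·2 = -2, and every face is a triangle so 3F = 2E.
F = 2E/3 = 184. Then V = -2 + E − F = -2 + 276 − 184 = 90.

90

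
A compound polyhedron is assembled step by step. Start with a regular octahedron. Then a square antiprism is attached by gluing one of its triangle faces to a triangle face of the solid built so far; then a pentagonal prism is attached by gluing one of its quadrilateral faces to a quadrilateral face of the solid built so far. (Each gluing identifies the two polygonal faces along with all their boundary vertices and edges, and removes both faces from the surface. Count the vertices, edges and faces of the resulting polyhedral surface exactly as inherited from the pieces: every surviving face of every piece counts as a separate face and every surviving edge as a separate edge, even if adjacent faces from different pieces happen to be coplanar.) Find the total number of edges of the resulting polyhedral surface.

A regular octahedron: V=6, E=12, F=8.
Attach a square antiprism (V=8, E=16, F=10) along a 3-gon: merge 3 vertices and 3 edges, delete both glued faces → V=11, E=25, F=16.
Attach a pentagonal prism (V=10, E=15, F=7) along a 4-gon: merge 4 vertices and 4 edges, delete both glued faces → V=17, E=36, F=21.
Check: V − E + F = 17 − 36 + 21 = 2.

36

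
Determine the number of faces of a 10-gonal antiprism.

An antiprism on an n-gon has two n-gon caps and 2n triangles: V = 2·10 = 20, E = 4·10 = 40, F = 2·10 + 2 = 22.

22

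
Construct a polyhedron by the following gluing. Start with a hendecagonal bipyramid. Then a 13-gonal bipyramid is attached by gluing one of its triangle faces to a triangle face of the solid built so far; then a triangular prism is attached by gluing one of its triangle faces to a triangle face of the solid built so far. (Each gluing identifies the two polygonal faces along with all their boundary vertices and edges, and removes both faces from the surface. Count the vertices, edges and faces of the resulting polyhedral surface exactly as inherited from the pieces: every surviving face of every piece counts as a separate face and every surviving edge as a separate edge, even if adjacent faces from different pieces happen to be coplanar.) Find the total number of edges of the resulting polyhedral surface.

75

A hendecagonal bipyramid: V=13, E=33, F=22.
Attach a 13-gonal bipyramid (V=15, E=39, F=26) along a 3-gon: merge 3 vertices and 3 edges, delete both glued faces → V=25, E=69, F=46.
Attach a triangular prism (V=6, E=9, F=5) along a 3-gon: merge 3 vertices and 3 edges, delete both glued faces → V=28, E=75, F=49.
Check: V − E + F = 28 − 75 + 49 = 2.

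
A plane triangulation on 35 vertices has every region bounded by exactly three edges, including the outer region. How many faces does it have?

66

In a plane triangulation 3F = 2E and V − E + F = 2, so F = 2V − 4 = 2·35 − 4 = 66.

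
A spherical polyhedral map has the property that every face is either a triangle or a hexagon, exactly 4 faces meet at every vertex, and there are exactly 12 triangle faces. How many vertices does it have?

12

Let x be the number of hexagons; then F = 12 + x.
Edge–face incidences: 2E = 3·12 + 6·x = 36 + 6x.
Every vertex has degree 4, so 4V = 2E.
Euler: V − E + F = 2 ⇒ (2E)/4 − E + (12 + x) = 2.
Multiply by 8: 2·(2E) − 4·(2E) + 8·(12 + x) = 16, i.e. 96 + 8x − 2·(36 + 6x) = 16.
Collecting terms: −4x + 24 = 16, so −4x = −8, so x = 2.
Then 2E = 36 + 6·2 = 48, so E = 24, V = 2E/4 = 12, F = 12 + 2 = 14.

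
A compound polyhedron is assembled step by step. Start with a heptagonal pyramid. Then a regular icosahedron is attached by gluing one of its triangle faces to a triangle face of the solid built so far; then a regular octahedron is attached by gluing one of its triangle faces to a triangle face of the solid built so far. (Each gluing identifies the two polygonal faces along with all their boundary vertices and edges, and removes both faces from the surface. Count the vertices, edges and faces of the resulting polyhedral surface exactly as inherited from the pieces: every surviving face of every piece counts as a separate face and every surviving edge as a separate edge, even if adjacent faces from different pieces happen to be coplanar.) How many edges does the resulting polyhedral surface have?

A heptagonal pyramid: V=8, E=14, F=8.
Attach a regular icosahedron (V=12, E=30, F=20) along a 3-gon: merge 3 vertices and 3 edges, delete both glued faces → V=17, E=41, F=26.
Attach a regular octahedron (V=6, E=12, F=8) along a 3-gon: merge 3 vertices and 3 edges, delete both glued faces → V=20, E=50, F=32.
Check: V − E + F = 20 − 50 + 32 = 2.

50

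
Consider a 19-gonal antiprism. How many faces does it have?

An antiprism on an n-gon has two n-gon caps and 2n triangles: V = 2·19 = 38, E = 4·19 = 76, F = 2·19 + 2 = 40.

40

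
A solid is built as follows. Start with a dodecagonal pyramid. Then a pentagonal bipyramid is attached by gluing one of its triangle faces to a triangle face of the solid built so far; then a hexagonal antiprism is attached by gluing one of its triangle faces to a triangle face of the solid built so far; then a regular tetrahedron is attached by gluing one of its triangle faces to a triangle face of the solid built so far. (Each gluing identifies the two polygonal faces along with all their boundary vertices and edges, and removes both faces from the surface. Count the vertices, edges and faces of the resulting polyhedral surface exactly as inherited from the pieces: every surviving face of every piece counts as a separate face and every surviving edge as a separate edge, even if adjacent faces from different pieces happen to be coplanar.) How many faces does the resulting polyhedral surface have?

A dodecagonal pyramid: V=13, E=24, F=13.
Attach a pentagonal bipyramid (V=7, E=15, F=10) along a 3-gon: merge 3 vertices and 3 edges, delete both glued faces → V=17, E=36, F=21.
Attach a hexagonal antiprism (V=12, E=24, F=14) along a 3-gon: merge 3 vertices and 3 edges, delete both glued faces → V=26, E=57, F=33.
Attach a regular tetrahedron (V=4, E=6, F=4) along a 3-gon: merge 3 vertices and 3 edges, delete both glued faces → V=27, E=60, F=35.
Check: V − E + F = 27 − 60 + 35 = 2.

35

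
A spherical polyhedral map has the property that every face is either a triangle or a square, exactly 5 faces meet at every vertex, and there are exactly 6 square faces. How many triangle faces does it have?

32

Let x be the number of triangles; then F = 6 + x.
Edge–face incidences: 2E = 4·6 + 3·x = 24 + 3x.
Every vertex has degree 5, so 5V = 2E.
Euler: V − E + F = 2 ⇒ (2E)/5 − E + (6 + x) = 2.
Multiply by 10: 2·(2E) − 5·(2E) + 10·(6 + x) = 20, i.e. 60 + 10x − 3·(24 + 3x) = 20.
Collecting terms: x − 12 = 20, so x = 32.
Then 2E = 24 + 3·32 = 120, so E = 60, V = 2E/5 = 24, F = 6 + 32 = 38.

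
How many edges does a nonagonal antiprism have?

An antiprism on an n-gon has two n-gon caps and 2n triangles: V = 2·9 = 18, E = 4·9 = 36, F = 2·9 + 2 = 20.

36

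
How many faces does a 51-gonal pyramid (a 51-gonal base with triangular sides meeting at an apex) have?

A pyramid on an n-gon base has one n-gon and n triangles: V = 51 + 1 = 52, E = 2·51 = 102, F = 51 + 1 = 52.

52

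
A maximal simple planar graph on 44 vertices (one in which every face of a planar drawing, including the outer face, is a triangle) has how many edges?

In a plane triangulation 3F = 2E and V − E + F = 2, so E = 3V − 6 = 3·44 − 6 = 126.

126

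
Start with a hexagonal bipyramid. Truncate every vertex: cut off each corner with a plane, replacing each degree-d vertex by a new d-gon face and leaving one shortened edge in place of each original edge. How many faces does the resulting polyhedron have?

20

The base solid has V = 8, E = 18, F = 12.
Truncation replaces each original edge-end by a new vertex, so V′ = 2E = 36.
Each original edge survives, and each old vertex of degree d contributes d new edges; summing degrees gives Σd = 2E, so E′ = E + 2E = 3E = 54.
Each original face survives and each original vertex becomes one new face: F′ = F + V = 20.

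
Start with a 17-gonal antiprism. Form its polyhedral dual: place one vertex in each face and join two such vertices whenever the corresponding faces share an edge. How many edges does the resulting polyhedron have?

The base solid has V = 34, E = 68, F = 36.
The dual swaps V and F and preserves E: V′ = F = 36, E′ = E = 68, F′ = V = 34.

68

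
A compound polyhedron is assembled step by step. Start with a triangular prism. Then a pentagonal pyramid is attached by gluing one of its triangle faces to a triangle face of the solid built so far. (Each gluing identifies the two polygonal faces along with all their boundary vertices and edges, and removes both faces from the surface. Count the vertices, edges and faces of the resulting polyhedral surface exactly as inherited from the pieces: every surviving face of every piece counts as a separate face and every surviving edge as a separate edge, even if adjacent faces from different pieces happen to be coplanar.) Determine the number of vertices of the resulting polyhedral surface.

9

A triangular prism: V=6, E=9, F=5.
Attach a pentagonal pyramid (V=6, E=10, F=6) along a 3-gon: merge 3 vertices and 3 edges, delete both glued faces → V=9, E=16, F=9.
Check: V − E + F = 9 − 16 + 9 = 2.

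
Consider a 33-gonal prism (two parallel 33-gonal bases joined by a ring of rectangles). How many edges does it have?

A prism on an n-gon has two n-gon bases and n rectangular sides: V = 2·33 = 66, E = 3·33 = 99, F = 33 + 2 = 35.

99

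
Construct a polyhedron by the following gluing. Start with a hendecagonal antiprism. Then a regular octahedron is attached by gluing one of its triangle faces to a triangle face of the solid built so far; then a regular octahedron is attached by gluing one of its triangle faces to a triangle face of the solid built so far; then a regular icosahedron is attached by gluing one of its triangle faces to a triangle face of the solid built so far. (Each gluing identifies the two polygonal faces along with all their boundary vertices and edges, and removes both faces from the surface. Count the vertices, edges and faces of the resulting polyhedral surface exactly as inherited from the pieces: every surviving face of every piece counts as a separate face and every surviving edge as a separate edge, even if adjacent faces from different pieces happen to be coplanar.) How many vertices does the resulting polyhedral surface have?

37

A hendecagonal antiprism: V=22, E=44, F=24.
Attach a regular octahedron (V=6, E=12, F=8) along a 3-gon: merge 3 vertices and 3 edges, delete both glued faces → V=25, E=53, F=30.
Attach a regular octahedron (V=6, E=12, F=8) along a 3-gon: merge 3 vertices and 3 edges, delete both glued faces → V=28, E=62, F=36.
Attach a regular icosahedron (V=12, E=30, F=20) along a 3-gon: merge 3 vertices and 3 edges, delete both glued faces → V=37, E=89, F=54.
Check: V − E + F = 37 − 89 + 54 = 2.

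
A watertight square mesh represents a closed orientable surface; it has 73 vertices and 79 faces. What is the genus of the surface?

4

Every face is a square, so 2E = 4·79 = 316, giving E = 158.
χ = V − E + F = 73 − 158 + 79 = -6.
For a closed orientable surface χ = 2 − 2g, so g = (2 − (-6))/2 = 4.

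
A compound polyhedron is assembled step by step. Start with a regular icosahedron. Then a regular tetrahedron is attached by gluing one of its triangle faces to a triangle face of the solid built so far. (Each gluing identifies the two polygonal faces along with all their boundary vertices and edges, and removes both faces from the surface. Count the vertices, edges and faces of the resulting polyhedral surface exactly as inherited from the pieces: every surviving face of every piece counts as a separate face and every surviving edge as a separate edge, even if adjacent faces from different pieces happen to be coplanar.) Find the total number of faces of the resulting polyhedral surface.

22

A regular icosahedron: V=12, E=30, F=20.
Attach a regular tetrahedron (V=4, E=6, F=4) along a 3-gon: merge 3 vertices and 3 edges, delete both glued faces → V=13, E=33, F=22.
Check: V − E + F = 13 − 33 + 22 = 2.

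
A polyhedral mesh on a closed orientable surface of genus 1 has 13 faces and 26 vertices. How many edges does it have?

For a closed orientable surface of genus 1, χ = 2 − 2·1 = 0.
E = V + F − (0) = 26 + 13 − (0) = 39.

39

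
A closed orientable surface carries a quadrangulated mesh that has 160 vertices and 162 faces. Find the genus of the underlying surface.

2

Every face is a square, so 2E = 4·162 = 648, giving E = 324.
χ = V − E + F = 160 − 324 + 162 = -2.
For a closed orientable surface χ = 2 − 2g, so g = (2 − (-2))/2 = 2.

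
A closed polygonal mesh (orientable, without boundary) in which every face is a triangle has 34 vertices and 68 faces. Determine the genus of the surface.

Every face is a triangle, so 2E = 3·68 = 204, giving E = 102.
χ = V − E + F = 34 − 102 + 68 = 0.
For a closed orientable surface χ = 2 − 2g, so g = (2 − (0))/2 = 1.

1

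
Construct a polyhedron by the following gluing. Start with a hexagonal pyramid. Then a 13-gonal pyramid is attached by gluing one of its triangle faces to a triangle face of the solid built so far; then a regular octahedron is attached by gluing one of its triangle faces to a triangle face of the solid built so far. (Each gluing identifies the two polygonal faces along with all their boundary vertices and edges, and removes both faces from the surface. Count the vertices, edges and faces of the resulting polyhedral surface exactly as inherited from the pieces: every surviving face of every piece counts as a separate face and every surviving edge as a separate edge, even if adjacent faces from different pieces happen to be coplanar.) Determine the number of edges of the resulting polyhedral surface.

A hexagonal pyramid: V=7, E=12, F=7.
Attach a 13-gonal pyramid (V=14, E=26, F=14) along a 3-gon: merge 3 vertices and 3 edges, delete both glued faces → V=18, E=35, F=19.
Attach a regular octahedron (V=6, E=12, F=8) along a 3-gon: merge 3 vertices and 3 edges, delete both glued faces → V=21, E=44, F=25.
Check: V − E + F = 21 − 44 + 25 = 2.

44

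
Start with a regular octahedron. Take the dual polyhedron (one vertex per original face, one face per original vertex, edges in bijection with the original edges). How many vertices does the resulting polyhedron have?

The base solid has V = 6, E = 12, F = 8.
The dual swaps V and F and preserves E: V′ = F = 8, E′ = E = 12, F′ = V = 6.

8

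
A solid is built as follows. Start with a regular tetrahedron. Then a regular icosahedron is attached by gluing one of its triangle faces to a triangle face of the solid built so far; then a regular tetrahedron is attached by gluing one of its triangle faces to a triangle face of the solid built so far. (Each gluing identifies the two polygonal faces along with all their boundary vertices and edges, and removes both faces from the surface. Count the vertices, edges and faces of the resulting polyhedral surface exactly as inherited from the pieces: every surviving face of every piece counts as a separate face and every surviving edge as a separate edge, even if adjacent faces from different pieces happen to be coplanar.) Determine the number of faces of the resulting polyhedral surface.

24

A regular tetrahedron: V=4, E=6, F=4.
Attach a regular icosahedron (V=12, E=30, F=20) along a 3-gon: merge 3 vertices and 3 edges, delete both glued faces → V=13, E=33, F=22.
Attach a regular tetrahedron (V=4, E=6, F=4) along a 3-gon: merge 3 vertices and 3 edges, delete both glued faces → V=14, E=36, F=24.
Check: V − E + F = 14 − 36 + 24 = 2.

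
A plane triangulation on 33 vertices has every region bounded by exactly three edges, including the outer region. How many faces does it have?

62

In a plane triangulation 3F = 2E and V − E + F = 2, so F = 2V − 4 = 2·33 − 4 = 62.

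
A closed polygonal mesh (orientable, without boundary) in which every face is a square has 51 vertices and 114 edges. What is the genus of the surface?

4

Every face is a square and each edge borders two faces, so 4F = 2·114, giving F = 57.
χ = V − E + F = 51 − 114 + 57 = -6.
For a closed orientable surface χ = 2 − 2g, so g = (2 − (-6))/2 = 4.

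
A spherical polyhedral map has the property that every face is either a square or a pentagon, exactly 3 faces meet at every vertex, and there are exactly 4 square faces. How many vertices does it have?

12

Let x be the number of pentagons; then F = 4 + x.
Edge–face incidences: 2E = 4·4 + 5·x = 16 + 5x.
Every vertex has degree 3, so 3V = 2E.
Euler: V − E + F = 2 ⇒ (2E)/3 − E + (4 + x) = 2.
Multiply by 6: 2·(2E) − 3·(2E) + 6·(4 + x) = 12, i.e. 24 + 6x − (16 + 5x) = 12.
Collecting terms: x + 8 = 12, so x = 4.
Then 2E = 16 + 5·4 = 36, so E = 18, V = 2E/3 = 12, F = 4 + 4 = 8.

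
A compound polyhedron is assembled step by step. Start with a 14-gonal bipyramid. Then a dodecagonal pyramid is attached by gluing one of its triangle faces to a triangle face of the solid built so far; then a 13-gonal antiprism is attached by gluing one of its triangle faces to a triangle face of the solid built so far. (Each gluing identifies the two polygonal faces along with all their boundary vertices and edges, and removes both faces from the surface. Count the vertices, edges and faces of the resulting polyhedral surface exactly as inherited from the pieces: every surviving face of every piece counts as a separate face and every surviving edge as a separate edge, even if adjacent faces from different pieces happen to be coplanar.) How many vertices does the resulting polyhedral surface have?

49

A 14-gonal bipyramid: V=16, E=42, F=28.
Attach a dodecagonal pyramid (V=13, E=24, F=13) along a 3-gon: merge 3 vertices and 3 edges, delete both glued faces → V=26, E=63, F=39.
Attach a 13-gonal antiprism (V=26, E=52, F=28) along a 3-gon: merge 3 vertices and 3 edges, delete both glued faces → V=49, E=112, F=65.
Check: V − E + F = 49 − 112 + 65 = 2.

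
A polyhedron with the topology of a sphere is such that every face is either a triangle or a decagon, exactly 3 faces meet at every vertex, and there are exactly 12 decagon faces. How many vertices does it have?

60

Let x be the number of triangles; then F = 12 + x.
Edge–face incidences: 2E = 10·12 + 3·x = 120 + 3x.
Every vertex has degree 3, so 3V = 2E.
Euler: V − E + F = 2 ⇒ (2E)/3 − E + (12 + x) = 2.
Multiply by 6: 2·(2E) − 3·(2E) + 6·(12 + x) = 12, i.e. 72 + 6x − (120 + 3x) = 12.
Collecting terms: 3x − 48 = 12, so 3x = 60, so x = 20.
Then 2E = 120 + 3·20 = 180, so E = 90, V = 2E/3 = 60, F = 12 + 20 = 32.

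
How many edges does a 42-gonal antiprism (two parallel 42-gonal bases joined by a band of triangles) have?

168

An antiprism on an n-gon has two n-gon caps and 2n triangles: V = 2·42 = 84, E = 4·42 = 168, F = 2·42 + 2 = 86.
Check: V − E + F = 84 − 168 + 86 = 2.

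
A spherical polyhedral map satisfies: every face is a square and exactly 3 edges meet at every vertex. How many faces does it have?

Each face has 4 edges and each edge borders two faces, so 2E = 4F.
Each vertex has degree 3, so 3V = 2E and hence V = 4F/3.
Euler: V − E + F = 2 ⇒ (4F/3) − (4F/2) + F = 2.
Multiply by 6: (8 − 12 + 6)F = 12, i.e. 2F = 12.
So F = 6, E = 4·6/2 = 12, V = 4·6/3 = 8.

6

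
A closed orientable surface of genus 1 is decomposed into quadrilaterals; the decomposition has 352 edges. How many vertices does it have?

χ = 2 − 2·1 = 0, and every face is a square so 4F = 2E.
F = 2E/4 = 176. Then V = 0 + E − F = 0 + 352 − 176 = 176.

176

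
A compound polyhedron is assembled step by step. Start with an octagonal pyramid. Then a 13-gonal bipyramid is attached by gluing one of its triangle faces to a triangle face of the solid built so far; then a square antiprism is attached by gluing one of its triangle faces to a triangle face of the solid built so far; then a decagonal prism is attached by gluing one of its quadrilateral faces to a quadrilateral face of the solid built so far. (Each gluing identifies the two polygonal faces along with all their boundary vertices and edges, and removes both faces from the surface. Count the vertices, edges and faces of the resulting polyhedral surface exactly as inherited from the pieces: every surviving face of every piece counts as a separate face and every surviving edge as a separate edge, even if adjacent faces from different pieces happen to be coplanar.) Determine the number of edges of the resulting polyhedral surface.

91

An octagonal pyramid: V=9, E=16, F=9.
Attach a 13-gonal bipyramid (V=15, E=39, F=26) along a 3-gon: merge 3 vertices and 3 edges, delete both glued faces → V=21, E=52, F=33.
Attach a square antiprism (V=8, E=16, F=10) along a 3-gon: merge 3 vertices and 3 edges, delete both glued faces → V=26, E=65, F=41.
Attach a decagonal prism (V=20, E=30, F=12) along a 4-gon: merge 4 vertices and 4 edges, delete both glued faces → V=42, E=91, F=51.
Check: V − E + F = 42 − 91 + 51 = 2.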